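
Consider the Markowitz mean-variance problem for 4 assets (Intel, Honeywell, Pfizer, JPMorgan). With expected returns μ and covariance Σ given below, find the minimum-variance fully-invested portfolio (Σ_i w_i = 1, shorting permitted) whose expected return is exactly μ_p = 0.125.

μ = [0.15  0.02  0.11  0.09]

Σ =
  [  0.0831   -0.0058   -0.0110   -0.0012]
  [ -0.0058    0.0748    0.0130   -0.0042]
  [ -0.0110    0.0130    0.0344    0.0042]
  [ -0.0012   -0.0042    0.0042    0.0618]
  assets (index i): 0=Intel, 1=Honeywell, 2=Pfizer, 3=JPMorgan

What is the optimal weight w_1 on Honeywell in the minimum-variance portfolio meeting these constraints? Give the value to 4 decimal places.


-0.0530

p=Σ⁻¹μ = [2.3215  -0.1522  3.8474  1.2296]
q=Σ⁻¹𝟙 = [16.7742  10.5613  28.5765  15.2826]
a=μᵀp=0.879052  b=𝟙ᵀp=7.246209  c=𝟙ᵀq=71.194607  D=ac−b²=10.076229
λ₁=(c·0.125−b)/D = (71.194607·0.125−7.246209)/10.076229 = 0.164061
λ₂=(a−b·0.125)/D = (0.879052−7.246209·0.125)/10.076229 = -0.002652
w* = 0.164061·p + -0.002652·q:
  w_0 = 0.164061·2.3215 + -0.002652·16.7742 = 0.3364  (Intel)
  w_1 = 0.164061·-0.1522 + -0.002652·10.5613 = -0.0530  (Honeywell)
  w_2 = 0.164061·3.8474 + -0.002652·28.5765 = 0.5554  (Pfizer)
  w_3 = 0.164061·1.2296 + -0.002652·15.2826 = 0.1612  (JPMorgan)
Σw_i=1.0000  μᵀw=0.1250
σ²=wᵀΣw=λ₁·μ_p+λ₂ = 0.164061·0.125 + -0.002652 = 0.017855 ≈ 0.0179


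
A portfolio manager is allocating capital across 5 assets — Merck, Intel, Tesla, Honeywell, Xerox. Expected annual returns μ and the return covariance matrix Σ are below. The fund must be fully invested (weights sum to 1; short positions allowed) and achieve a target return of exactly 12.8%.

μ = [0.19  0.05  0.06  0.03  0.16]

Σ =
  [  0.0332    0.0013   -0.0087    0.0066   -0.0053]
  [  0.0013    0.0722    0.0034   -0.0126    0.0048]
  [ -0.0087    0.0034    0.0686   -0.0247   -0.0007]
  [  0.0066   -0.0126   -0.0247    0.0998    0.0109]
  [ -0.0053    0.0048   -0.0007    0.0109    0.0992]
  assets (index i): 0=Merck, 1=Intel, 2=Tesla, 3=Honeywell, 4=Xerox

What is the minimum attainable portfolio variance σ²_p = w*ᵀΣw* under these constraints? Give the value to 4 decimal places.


0.0110

x=Σ⁻¹μ = [6.4449  0.3909  1.7442  0.1441  1.9348]
y=Σ⁻¹𝟙 = [34.4697  13.9540  23.4845  14.2389  9.8482]
a=μᵀx=1.662617  b=𝟙ᵀx=10.658899  c=𝟙ᵀy=95.995369  D=ac−b²=45.991376
λ₁=(c·0.128−b)/D = (95.995369·0.128−10.658899)/45.991376 = 0.035409
λ₂=(a−b·0.128)/D = (1.662617−10.658899·0.128)/45.991376 = 0.006486
w* = 0.035409·x + 0.006486·y:
  w_0 = 0.035409·6.4449 + 0.006486·34.4697 = 0.4518  (Merck)
  w_1 = 0.035409·0.3909 + 0.006486·13.9540 = 0.1043  (Intel)
  w_2 = 0.035409·1.7442 + 0.006486·23.4845 = 0.2141  (Tesla)
  w_3 = 0.035409·0.1441 + 0.006486·14.2389 = 0.0974  (Honeywell)
  w_4 = 0.035409·1.9348 + 0.006486·9.8482 = 0.1324  (Xerox)
Σw_i=1.0000  μᵀw=0.1280
σ²=wᵀΣw=λ₁·μ_p+λ₂ = 0.035409·0.128 + 0.006486 = 0.011018 ≈ 0.0110


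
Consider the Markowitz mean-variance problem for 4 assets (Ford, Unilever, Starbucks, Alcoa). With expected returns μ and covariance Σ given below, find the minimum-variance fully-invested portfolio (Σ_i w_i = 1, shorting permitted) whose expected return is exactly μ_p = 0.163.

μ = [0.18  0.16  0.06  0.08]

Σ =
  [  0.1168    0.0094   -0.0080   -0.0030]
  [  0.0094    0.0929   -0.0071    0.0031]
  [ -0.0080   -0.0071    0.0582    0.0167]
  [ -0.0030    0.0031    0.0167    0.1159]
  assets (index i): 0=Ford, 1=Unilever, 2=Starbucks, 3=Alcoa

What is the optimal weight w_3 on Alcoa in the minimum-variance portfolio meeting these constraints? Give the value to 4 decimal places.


0.0452

u=Σ⁻¹μ = [1.5098  1.6520  1.2970  0.4983]
v=Σ⁻¹𝟙 = [9.0644  11.0284  18.0618  5.9653]
a=μᵀu=0.653764  b=𝟙ᵀu=4.957071  c=𝟙ᵀv=44.119903  D=ac−b²=4.271463
λ₁=(c·0.163−b)/D = (44.119903·0.163−4.957071)/4.271463 = 0.523117
λ₂=(a−b·0.163)/D = (0.653764−4.957071·0.163)/4.271463 = -0.036109
w* = 0.523117·u + -0.036109·v:
  w_0 = 0.523117·1.5098 + -0.036109·9.0644 = 0.4625  (Ford)
  w_1 = 0.523117·1.6520 + -0.036109·11.0284 = 0.4660  (Unilever)
  w_2 = 0.523117·1.2970 + -0.036109·18.0618 = 0.0263  (Starbucks)
  w_3 = 0.523117·0.4983 + -0.036109·5.9653 = 0.0452  (Alcoa)
Σw_i=1.0000  μᵀw=0.1630
σ²=wᵀΣw=λ₁·μ_p+λ₂ = 0.523117·0.163 + -0.036109 = 0.049159 ≈ 0.0492


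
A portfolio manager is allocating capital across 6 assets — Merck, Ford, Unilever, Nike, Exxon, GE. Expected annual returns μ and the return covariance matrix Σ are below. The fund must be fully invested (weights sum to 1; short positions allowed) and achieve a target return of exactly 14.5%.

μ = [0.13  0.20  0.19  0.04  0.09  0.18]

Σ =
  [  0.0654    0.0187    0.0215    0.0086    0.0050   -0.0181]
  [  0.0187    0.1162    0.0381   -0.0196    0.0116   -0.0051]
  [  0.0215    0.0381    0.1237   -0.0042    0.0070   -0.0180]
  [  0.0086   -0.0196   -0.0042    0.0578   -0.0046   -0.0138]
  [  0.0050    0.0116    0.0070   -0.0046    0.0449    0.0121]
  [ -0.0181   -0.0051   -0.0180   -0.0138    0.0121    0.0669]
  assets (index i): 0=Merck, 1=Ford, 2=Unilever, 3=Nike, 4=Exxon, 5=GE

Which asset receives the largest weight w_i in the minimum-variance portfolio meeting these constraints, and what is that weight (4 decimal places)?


u=Σ⁻¹μ = [1.9593  1.4296  1.3953  1.9801  0.3088  4.0577]
v=Σ⁻¹𝟙 = [12.8178  8.2422  6.8312  25.4289  13.8912  23.6149]
a=μᵀu=1.643115  b=𝟙ᵀu=11.130721  c=𝟙ᵀv=90.826164  D=ac−b²=25.344855
λ₁=(c·0.145−b)/D = (90.826164·0.145−11.130721)/25.344855 = 0.080453
λ₂=(a−b·0.145)/D = (1.643115−11.130721·0.145)/25.344855 = 0.001151
w* = 0.080453·u + 0.001151·v:
  w_0 = 0.080453·1.9593 + 0.001151·12.8178 = 0.1724  (Merck)
  w_1 = 0.080453·1.4296 + 0.001151·8.2422 = 0.1245  (Ford)
  w_2 = 0.080453·1.3953 + 0.001151·6.8312 = 0.1201  (Unilever)
  w_3 = 0.080453·1.9801 + 0.001151·25.4289 = 0.1886  (Nike)
  w_4 = 0.080453·0.3088 + 0.001151·13.8912 = 0.0408  (Exxon)
  w_5 = 0.080453·4.0577 + 0.001151·23.6149 = 0.3536  (GE)
Σw_i=1.0000  μᵀw=0.1450
σ²=wᵀΣw=λ₁·μ_p+λ₂ = 0.080453·0.145 + 0.001151 = 0.012816 ≈ 0.0128

GE (0.3536)


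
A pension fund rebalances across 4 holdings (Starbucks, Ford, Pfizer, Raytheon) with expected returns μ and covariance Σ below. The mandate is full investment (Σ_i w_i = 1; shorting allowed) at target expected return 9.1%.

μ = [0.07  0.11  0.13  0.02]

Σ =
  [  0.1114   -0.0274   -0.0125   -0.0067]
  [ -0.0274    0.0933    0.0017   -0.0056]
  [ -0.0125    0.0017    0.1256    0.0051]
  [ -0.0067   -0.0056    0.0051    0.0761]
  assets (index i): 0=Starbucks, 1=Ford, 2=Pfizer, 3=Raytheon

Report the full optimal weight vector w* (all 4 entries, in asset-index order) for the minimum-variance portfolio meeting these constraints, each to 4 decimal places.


0.2743  0.3450  0.2385  0.1422

g=Σ⁻¹μ = [1.1515  1.5210  1.1127  0.4015]
h=Σ⁻¹𝟙 = [14.7290  15.7886  8.6040  15.0226]
a=μᵀg=0.400598  b=𝟙ᵀg=4.186737  c=𝟙ᵀh=54.144099  D=ac−b²=4.161248
λ₁=(c·0.091−b)/D = (54.144099·0.091−4.186737)/4.161248 = 0.177922
λ₂=(a−b·0.091)/D = (0.400598−4.186737·0.091)/4.161248 = 0.004711
w* = 0.177922·g + 0.004711·h:
  w_0 = 0.177922·1.1515 + 0.004711·14.7290 = 0.2743  (Starbucks)
  w_1 = 0.177922·1.5210 + 0.004711·15.7886 = 0.3450  (Ford)
  w_2 = 0.177922·1.1127 + 0.004711·8.6040 = 0.2385  (Pfizer)
  w_3 = 0.177922·0.4015 + 0.004711·15.0226 = 0.1422  (Raytheon)
Σw_i=1.0000  μᵀw=0.0910
σ²=wᵀΣw=λ₁·μ_p+λ₂ = 0.177922·0.091 + 0.004711 = 0.020902 ≈ 0.0209


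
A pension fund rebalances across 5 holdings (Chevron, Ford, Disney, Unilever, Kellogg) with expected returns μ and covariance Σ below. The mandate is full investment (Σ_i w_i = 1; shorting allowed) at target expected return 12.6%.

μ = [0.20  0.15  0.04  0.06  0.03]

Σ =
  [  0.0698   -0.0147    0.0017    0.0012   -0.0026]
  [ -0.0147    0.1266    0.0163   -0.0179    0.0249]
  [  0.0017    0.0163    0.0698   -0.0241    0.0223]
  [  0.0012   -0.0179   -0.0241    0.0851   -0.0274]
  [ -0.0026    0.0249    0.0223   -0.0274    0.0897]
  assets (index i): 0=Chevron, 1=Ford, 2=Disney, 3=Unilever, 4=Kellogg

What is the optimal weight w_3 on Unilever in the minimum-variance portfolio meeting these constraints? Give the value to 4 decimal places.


g=Σ⁻¹μ = [3.1833  1.6203  0.4596  1.2055  0.2309]
h=Σ⁻¹𝟙 = [15.7952  8.4185  15.5969  21.5737  11.9817]
a=μᵀg=0.977337  b=𝟙ᵀg=6.699553  c=𝟙ᵀh=73.365860  D=ac−b²=26.819149
λ₁=(c·0.126−b)/D = (73.365860·0.126−6.699553)/26.819149 = 0.094878
λ₂=(a−b·0.126)/D = (0.977337−6.699553·0.126)/26.819149 = 0.004966
w* = 0.094878·g + 0.004966·h:
  w_0 = 0.094878·3.1833 + 0.004966·15.7952 = 0.3805  (Chevron)
  w_1 = 0.094878·1.6203 + 0.004966·8.4185 = 0.1955  (Ford)
  w_2 = 0.094878·0.4596 + 0.004966·15.5969 = 0.1211  (Disney)
  w_3 = 0.094878·1.2055 + 0.004966·21.5737 = 0.2215  (Unilever)
  w_4 = 0.094878·0.2309 + 0.004966·11.9817 = 0.0814  (Kellogg)
Σw_i=1.0000  μᵀw=0.1260
σ²=wᵀΣw=λ₁·μ_p+λ₂ = 0.094878·0.126 + 0.004966 = 0.016921 ≈ 0.0169

0.2215


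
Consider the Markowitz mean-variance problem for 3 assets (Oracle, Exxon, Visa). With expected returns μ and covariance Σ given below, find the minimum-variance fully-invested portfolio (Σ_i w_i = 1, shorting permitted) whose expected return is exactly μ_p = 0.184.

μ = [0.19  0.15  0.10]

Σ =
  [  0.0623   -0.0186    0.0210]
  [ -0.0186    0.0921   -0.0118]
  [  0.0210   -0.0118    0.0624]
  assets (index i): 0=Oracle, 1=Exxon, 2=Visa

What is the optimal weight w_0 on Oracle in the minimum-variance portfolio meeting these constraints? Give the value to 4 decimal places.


p=Σ⁻¹μ = [3.4785  2.4457  0.8944]
q=Σ⁻¹𝟙 = [16.2157  15.8712  13.5697]
a=μᵀp=1.117212  b=𝟙ᵀp=6.818635  c=𝟙ᵀq=45.656608  D=ac−b²=4.514338
λ₁=(c·0.184−b)/D = (45.656608·0.184−6.818635)/4.514338 = 0.350479
λ₂=(a−b·0.184)/D = (1.117212−6.818635·0.184)/4.514338 = -0.030440
w* = 0.350479·p + -0.030440·q:
  w_0 = 0.350479·3.4785 + -0.030440·16.2157 = 0.7255  (Oracle)
  w_1 = 0.350479·2.4457 + -0.030440·15.8712 = 0.3741  (Exxon)
  w_2 = 0.350479·0.8944 + -0.030440·13.5697 = -0.0996  (Visa)
Σw_i=1.0000  μᵀw=0.1840
σ²=wᵀΣw=λ₁·μ_p+λ₂ = 0.350479·0.184 + -0.030440 = 0.034048 ≈ 0.0340

0.7255


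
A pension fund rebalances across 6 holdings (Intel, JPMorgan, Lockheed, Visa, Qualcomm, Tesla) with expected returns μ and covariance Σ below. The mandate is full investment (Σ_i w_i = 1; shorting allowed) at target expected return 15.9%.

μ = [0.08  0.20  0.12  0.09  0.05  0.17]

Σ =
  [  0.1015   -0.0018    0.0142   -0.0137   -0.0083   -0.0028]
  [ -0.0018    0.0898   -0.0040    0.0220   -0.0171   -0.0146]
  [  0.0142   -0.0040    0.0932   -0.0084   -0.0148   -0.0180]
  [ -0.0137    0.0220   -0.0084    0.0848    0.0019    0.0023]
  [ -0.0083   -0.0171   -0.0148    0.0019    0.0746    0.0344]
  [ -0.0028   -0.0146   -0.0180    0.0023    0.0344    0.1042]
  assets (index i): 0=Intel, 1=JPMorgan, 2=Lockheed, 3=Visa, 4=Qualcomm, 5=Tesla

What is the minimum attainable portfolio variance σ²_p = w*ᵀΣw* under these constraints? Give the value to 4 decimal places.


0.0206

p=Σ⁻¹μ = [0.7766  2.6600  1.8610  0.6075  0.7599  2.0822]
q=Σ⁻¹𝟙 = [11.0631  13.9270  14.9245  10.8386  16.4811  8.7435]
a=μᵀp=1.264108  b=𝟙ᵀp=8.747303  c=𝟙ᵀq=75.977699  D=ac−b²=19.528675
λ₁=(c·0.159−b)/D = (75.977699·0.159−8.747303)/19.528675 = 0.170680
λ₂=(a−b·0.159)/D = (1.264108−8.747303·0.159)/19.528675 = -0.006489
w* = 0.170680·p + -0.006489·q:
  w_0 = 0.170680·0.7766 + -0.006489·11.0631 = 0.0608  (Intel)
  w_1 = 0.170680·2.6600 + -0.006489·13.9270 = 0.3636  (JPMorgan)
  w_2 = 0.170680·1.8610 + -0.006489·14.9245 = 0.2208  (Lockheed)
  w_3 = 0.170680·0.6075 + -0.006489·10.8386 = 0.0334  (Visa)
  w_4 = 0.170680·0.7599 + -0.006489·16.4811 = 0.0228  (Qualcomm)
  w_5 = 0.170680·2.0822 + -0.006489·8.7435 = 0.2987  (Tesla)
Σw_i=1.0000  μᵀw=0.1590
σ²=wᵀΣw=λ₁·μ_p+λ₂ = 0.170680·0.159 + -0.006489 = 0.020650 ≈ 0.0206


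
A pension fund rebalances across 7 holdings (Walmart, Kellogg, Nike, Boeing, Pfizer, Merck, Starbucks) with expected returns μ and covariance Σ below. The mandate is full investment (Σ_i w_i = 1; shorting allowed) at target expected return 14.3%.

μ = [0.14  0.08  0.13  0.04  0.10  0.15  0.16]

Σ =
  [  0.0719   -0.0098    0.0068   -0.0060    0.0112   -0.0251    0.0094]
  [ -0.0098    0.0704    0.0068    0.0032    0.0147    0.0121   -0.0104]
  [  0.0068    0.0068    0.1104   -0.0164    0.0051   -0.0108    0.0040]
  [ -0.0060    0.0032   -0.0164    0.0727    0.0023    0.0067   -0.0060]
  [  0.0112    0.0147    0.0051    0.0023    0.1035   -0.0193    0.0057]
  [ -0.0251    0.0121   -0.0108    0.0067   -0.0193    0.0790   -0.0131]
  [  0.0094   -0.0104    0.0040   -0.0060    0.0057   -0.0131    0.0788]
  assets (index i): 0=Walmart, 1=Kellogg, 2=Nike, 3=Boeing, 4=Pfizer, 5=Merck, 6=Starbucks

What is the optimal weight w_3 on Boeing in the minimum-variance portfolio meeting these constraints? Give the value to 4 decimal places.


p=Σ⁻¹μ = [2.7420  0.9223  1.2817  0.8775  0.9523  3.3458  2.3142]
q=Σ⁻¹𝟙 = [20.2457  12.1090  10.6906  16.3224  8.0809  21.8786  15.6262]
a=μᵀp=1.626762  b=𝟙ᵀp=12.435872  c=𝟙ᵀq=104.953426  D=ac−b²=16.083293
λ₁=(c·0.143−b)/D = (104.953426·0.143−12.435872)/16.083293 = 0.159947
λ₂=(a−b·0.143)/D = (1.626762−12.435872·0.143)/16.083293 = -0.009424
w* = 0.159947·p + -0.009424·q:
  w_0 = 0.159947·2.7420 + -0.009424·20.2457 = 0.2478  (Walmart)
  w_1 = 0.159947·0.9223 + -0.009424·12.1090 = 0.0334  (Kellogg)
  w_2 = 0.159947·1.2817 + -0.009424·10.6906 = 0.1043  (Nike)
  w_3 = 0.159947·0.8775 + -0.009424·16.3224 = -0.0135  (Boeing)
  w_4 = 0.159947·0.9523 + -0.009424·8.0809 = 0.0762  (Pfizer)
  w_5 = 0.159947·3.3458 + -0.009424·21.8786 = 0.3290  (Merck)
  w_6 = 0.159947·2.3142 + -0.009424·15.6262 = 0.2229  (Starbucks)
Σw_i=1.0000  μᵀw=0.1430
σ²=wᵀΣw=λ₁·μ_p+λ₂ = 0.159947·0.143 + -0.009424 = 0.013448 ≈ 0.0134

-0.0135


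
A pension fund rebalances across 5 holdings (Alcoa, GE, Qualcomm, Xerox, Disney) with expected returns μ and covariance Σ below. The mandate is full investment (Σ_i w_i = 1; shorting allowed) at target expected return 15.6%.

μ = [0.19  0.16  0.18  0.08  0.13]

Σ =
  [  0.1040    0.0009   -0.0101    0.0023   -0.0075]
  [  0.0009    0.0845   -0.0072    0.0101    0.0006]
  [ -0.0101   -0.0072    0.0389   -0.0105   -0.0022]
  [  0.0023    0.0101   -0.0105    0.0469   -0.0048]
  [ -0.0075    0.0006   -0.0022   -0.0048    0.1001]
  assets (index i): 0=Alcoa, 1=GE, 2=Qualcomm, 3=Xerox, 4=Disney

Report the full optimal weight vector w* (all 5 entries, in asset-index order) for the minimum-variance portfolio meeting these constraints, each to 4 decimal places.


x=Σ⁻¹μ = [2.5060  2.0777  6.5097  2.7719  1.7500]
y=Σ⁻¹𝟙 = [13.7053  11.5914  39.8277  28.4197  13.1855]
a=μᵀx=2.429572  b=𝟙ᵀx=15.615318  c=𝟙ᵀy=106.729686  D=ac−b²=15.469324
λ₁=(c·0.156−b)/D = (106.729686·0.156−15.615318)/15.469324 = 0.066875
λ₂=(a−b·0.156)/D = (2.429572−15.615318·0.156)/15.469324 = -0.000415
w* = 0.066875·x + -0.000415·y:
  w_0 = 0.066875·2.5060 + -0.000415·13.7053 = 0.1619  (Alcoa)
  w_1 = 0.066875·2.0777 + -0.000415·11.5914 = 0.1341  (GE)
  w_2 = 0.066875·6.5097 + -0.000415·39.8277 = 0.4188  (Qualcomm)
  w_3 = 0.066875·2.7719 + -0.000415·28.4197 = 0.1736  (Xerox)
  w_4 = 0.066875·1.7500 + -0.000415·13.1855 = 0.1116  (Disney)
Σw_i=1.0000  μᵀw=0.1560
σ²=wᵀΣw=λ₁·μ_p+λ₂ = 0.066875·0.156 + -0.000415 = 0.010018 ≈ 0.0100

0.1619  0.1341  0.4188  0.1736  0.1116


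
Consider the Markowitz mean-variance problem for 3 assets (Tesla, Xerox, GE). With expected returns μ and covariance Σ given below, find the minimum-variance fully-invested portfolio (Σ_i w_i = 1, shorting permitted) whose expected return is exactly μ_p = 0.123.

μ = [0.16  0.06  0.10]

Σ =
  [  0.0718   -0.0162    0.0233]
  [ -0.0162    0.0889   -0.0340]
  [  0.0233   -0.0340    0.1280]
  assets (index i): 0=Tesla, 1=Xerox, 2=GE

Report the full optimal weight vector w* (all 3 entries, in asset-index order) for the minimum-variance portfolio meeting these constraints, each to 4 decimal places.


u=Σ⁻¹μ = [2.3022  1.3724  0.7267]
v=Σ⁻¹𝟙 = [14.7292  17.6925  9.8309]
a=μᵀu=0.523370  b=𝟙ᵀu=4.401317  c=𝟙ᵀv=42.252630  D=ac−b²=2.742190
λ₁=(c·0.123−b)/D = (42.252630·0.123−4.401317)/2.742190 = 0.290190
λ₂=(a−b·0.123)/D = (0.523370−4.401317·0.123)/2.742190 = -0.006561
w* = 0.290190·u + -0.006561·v:
  w_0 = 0.290190·2.3022 + -0.006561·14.7292 = 0.5714  (Tesla)
  w_1 = 0.290190·1.3724 + -0.006561·17.6925 = 0.2822  (Xerox)
  w_2 = 0.290190·0.7267 + -0.006561·9.8309 = 0.1464  (GE)
Σw_i=1.0000  μᵀw=0.1230
σ²=wᵀΣw=λ₁·μ_p+λ₂ = 0.290190·0.123 + -0.006561 = 0.029132 ≈ 0.0291

0.5714  0.2822  0.1464


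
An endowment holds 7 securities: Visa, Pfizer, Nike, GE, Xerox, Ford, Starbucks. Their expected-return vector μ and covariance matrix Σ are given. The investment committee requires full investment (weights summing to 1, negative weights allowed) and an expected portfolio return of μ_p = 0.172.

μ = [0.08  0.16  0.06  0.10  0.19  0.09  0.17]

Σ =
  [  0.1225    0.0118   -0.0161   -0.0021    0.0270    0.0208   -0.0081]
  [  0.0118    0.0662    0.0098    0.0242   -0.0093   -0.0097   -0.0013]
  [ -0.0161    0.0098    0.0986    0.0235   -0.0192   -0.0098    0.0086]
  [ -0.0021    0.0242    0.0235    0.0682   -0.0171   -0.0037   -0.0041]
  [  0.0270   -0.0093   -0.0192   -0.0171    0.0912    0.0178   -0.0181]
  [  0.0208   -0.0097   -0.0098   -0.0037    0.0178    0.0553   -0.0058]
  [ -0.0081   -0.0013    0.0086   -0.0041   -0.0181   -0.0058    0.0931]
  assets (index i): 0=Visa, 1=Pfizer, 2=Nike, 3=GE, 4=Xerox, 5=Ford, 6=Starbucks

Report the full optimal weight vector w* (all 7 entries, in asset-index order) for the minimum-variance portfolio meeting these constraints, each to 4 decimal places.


-0.0858  0.3072  -0.0286  0.0957  0.3549  0.0774  0.2792

p=Σ⁻¹μ = [-0.2810  2.6141  0.5067  1.3425  2.9656  1.6823  2.5317]
q=Σ⁻¹𝟙 = [2.7864  13.8770  9.8388  12.1622  15.2211  18.6929  14.9278]
a=μᵀp=1.705686  b=𝟙ᵀp=11.361885  c=𝟙ᵀq=87.506275  D=ac−b²=20.165840
λ₁=(c·0.172−b)/D = (87.506275·0.172−11.361885)/20.165840 = 0.182943
λ₂=(a−b·0.172)/D = (1.705686−11.361885·0.172)/20.165840 = -0.012326
w* = 0.182943·p + -0.012326·q:
  w_0 = 0.182943·-0.2810 + -0.012326·2.7864 = -0.0858  (Visa)
  w_1 = 0.182943·2.6141 + -0.012326·13.8770 = 0.3072  (Pfizer)
  w_2 = 0.182943·0.5067 + -0.012326·9.8388 = -0.0286  (Nike)
  w_3 = 0.182943·1.3425 + -0.012326·12.1622 = 0.0957  (GE)
  w_4 = 0.182943·2.9656 + -0.012326·15.2211 = 0.3549  (Xerox)
  w_5 = 0.182943·1.6823 + -0.012326·18.6929 = 0.0774  (Ford)
  w_6 = 0.182943·2.5317 + -0.012326·14.9278 = 0.2792  (Starbucks)
Σw_i=1.0000  μᵀw=0.1720
σ²=wᵀΣw=λ₁·μ_p+λ₂ = 0.182943·0.172 + -0.012326 = 0.019140 ≈ 0.0191


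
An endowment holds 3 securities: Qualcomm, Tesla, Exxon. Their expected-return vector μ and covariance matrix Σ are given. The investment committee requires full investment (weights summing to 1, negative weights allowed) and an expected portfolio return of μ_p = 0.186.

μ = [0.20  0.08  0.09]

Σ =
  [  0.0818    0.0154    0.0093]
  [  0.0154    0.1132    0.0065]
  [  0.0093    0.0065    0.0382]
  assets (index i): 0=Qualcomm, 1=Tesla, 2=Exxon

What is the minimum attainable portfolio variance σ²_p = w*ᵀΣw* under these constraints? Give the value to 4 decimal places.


0.0647

u=Σ⁻¹μ = [2.1857  0.3076  1.7716]
v=Σ⁻¹𝟙 = [8.4059  6.3669  23.0482]
a=μᵀu=0.621184  b=𝟙ᵀu=4.264867  c=𝟙ᵀv=37.820986  D=ac−b²=5.304693
λ₁=(c·0.186−b)/D = (37.820986·0.186−4.264867)/5.304693 = 0.522148
λ₂=(a−b·0.186)/D = (0.621184−4.264867·0.186)/5.304693 = -0.032439
w* = 0.522148·u + -0.032439·v:
  w_0 = 0.522148·2.1857 + -0.032439·8.4059 = 0.8686  (Qualcomm)
  w_1 = 0.522148·0.3076 + -0.032439·6.3669 = -0.0459  (Tesla)
  w_2 = 0.522148·1.7716 + -0.032439·23.0482 = 0.1773  (Exxon)
Σw_i=1.0000  μᵀw=0.1860
σ²=wᵀΣw=λ₁·μ_p+λ₂ = 0.522148·0.186 + -0.032439 = 0.064680 ≈ 0.0647


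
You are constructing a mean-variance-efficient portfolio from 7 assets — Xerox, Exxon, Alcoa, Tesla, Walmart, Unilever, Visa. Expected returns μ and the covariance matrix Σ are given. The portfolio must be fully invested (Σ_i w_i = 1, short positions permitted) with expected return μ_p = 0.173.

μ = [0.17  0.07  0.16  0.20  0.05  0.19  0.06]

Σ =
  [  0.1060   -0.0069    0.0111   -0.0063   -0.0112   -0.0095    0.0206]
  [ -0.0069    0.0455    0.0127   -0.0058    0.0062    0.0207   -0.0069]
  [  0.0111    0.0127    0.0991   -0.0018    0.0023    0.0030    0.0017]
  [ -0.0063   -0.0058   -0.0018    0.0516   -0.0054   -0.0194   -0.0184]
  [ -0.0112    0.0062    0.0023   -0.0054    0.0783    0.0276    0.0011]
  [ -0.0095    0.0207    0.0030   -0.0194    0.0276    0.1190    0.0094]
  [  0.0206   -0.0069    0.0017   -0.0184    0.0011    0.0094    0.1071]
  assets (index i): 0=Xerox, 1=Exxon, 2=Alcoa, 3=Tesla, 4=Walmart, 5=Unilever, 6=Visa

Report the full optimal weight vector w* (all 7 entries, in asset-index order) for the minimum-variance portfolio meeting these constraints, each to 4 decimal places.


x=Σ⁻¹μ = [1.9290  1.2750  1.2424  5.5342  0.3557  2.2381  1.0023]
y=Σ⁻¹𝟙 = [11.5533  23.7025  5.6366  32.1077  12.1445  6.4213  13.3803]
a=μᵀx=2.225960  b=𝟙ᵀx=13.576707  c=𝟙ᵀy=104.946133  D=ac−b²=49.278941
λ₁=(c·0.173−b)/D = (104.946133·0.173−13.576707)/49.278941 = 0.092919
λ₂=(a−b·0.173)/D = (2.225960−13.576707·0.173)/49.278941 = -0.002492
w* = 0.092919·x + -0.002492·y:
  w_0 = 0.092919·1.9290 + -0.002492·11.5533 = 0.1504  (Xerox)
  w_1 = 0.092919·1.2750 + -0.002492·23.7025 = 0.0594  (Exxon)
  w_2 = 0.092919·1.2424 + -0.002492·5.6366 = 0.1014  (Alcoa)
  w_3 = 0.092919·5.5342 + -0.002492·32.1077 = 0.4342  (Tesla)
  w_4 = 0.092919·0.3557 + -0.002492·12.1445 = 0.0028  (Walmart)
  w_5 = 0.092919·2.2381 + -0.002492·6.4213 = 0.1920  (Unilever)
  w_6 = 0.092919·1.0023 + -0.002492·13.3803 = 0.0598  (Visa)
Σw_i=1.0000  μᵀw=0.1730
σ²=wᵀΣw=λ₁·μ_p+λ₂ = 0.092919·0.173 + -0.002492 = 0.013583 ≈ 0.0136

0.1504  0.0594  0.1014  0.4342  0.0028  0.1920  0.0598


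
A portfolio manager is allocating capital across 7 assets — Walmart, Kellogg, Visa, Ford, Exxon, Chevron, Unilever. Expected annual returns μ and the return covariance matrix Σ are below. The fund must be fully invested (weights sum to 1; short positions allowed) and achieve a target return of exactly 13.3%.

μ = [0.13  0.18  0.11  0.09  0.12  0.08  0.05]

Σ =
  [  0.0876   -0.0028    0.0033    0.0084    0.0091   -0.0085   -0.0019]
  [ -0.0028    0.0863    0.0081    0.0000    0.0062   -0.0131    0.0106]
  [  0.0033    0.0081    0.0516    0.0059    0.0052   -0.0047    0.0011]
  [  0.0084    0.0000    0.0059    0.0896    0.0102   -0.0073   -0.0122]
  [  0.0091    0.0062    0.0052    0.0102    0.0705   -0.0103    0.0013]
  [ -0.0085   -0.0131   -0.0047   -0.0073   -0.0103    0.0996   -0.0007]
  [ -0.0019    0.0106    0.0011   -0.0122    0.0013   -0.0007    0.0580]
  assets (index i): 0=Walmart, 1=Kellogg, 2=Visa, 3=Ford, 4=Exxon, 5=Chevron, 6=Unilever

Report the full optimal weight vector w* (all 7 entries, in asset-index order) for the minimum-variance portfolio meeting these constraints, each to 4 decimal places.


g=Σ⁻¹μ = [1.4304  2.0275  1.6157  0.8266  1.3026  1.4682  0.6701]
h=Σ⁻¹𝟙 = [10.7401  9.7660  15.7279  11.5303  10.9861  15.0902  17.8713]
a=μᵀg=1.110285  b=𝟙ᵀg=9.341019  c=𝟙ᵀh=91.712063  D=ac−b²=14.571878
λ₁=(c·0.133−b)/D = (91.712063·0.133−9.341019)/14.571878 = 0.196041
λ₂=(a−b·0.133)/D = (1.110285−9.341019·0.133)/14.571878 = -0.009063
w* = 0.196041·g + -0.009063·h:
  w_0 = 0.196041·1.4304 + -0.009063·10.7401 = 0.1831  (Walmart)
  w_1 = 0.196041·2.0275 + -0.009063·9.7660 = 0.3090  (Kellogg)
  w_2 = 0.196041·1.6157 + -0.009063·15.7279 = 0.1742  (Visa)
  w_3 = 0.196041·0.8266 + -0.009063·11.5303 = 0.0575  (Ford)
  w_4 = 0.196041·1.3026 + -0.009063·10.9861 = 0.1558  (Exxon)
  w_5 = 0.196041·1.4682 + -0.009063·15.0902 = 0.1511  (Chevron)
  w_6 = 0.196041·0.6701 + -0.009063·17.8713 = -0.0306  (Unilever)
Σw_i=1.0000  μᵀw=0.1330
σ²=wᵀΣw=λ₁·μ_p+λ₂ = 0.196041·0.133 + -0.009063 = 0.017010 ≈ 0.0170

0.1831  0.3090  0.1742  0.0575  0.1558  0.1511  -0.0306


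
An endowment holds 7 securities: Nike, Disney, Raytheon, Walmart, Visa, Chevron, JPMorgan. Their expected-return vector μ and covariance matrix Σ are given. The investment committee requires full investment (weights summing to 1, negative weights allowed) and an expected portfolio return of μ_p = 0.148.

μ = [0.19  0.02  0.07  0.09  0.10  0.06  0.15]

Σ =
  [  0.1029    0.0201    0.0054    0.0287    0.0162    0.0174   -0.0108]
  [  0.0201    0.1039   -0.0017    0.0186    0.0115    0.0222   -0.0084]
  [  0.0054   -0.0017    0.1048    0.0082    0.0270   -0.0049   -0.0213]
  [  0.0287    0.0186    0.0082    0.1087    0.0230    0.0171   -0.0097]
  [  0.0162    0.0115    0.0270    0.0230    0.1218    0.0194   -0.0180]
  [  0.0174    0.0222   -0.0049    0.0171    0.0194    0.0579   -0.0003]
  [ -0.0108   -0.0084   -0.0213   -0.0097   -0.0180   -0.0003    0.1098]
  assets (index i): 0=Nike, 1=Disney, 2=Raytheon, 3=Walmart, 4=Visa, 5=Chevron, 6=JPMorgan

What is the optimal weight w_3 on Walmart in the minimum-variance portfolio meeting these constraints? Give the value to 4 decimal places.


0.0540

x=Σ⁻¹μ = [1.7937  -0.1926  0.7827  0.3101  0.5774  0.3616  1.8027]
y=Σ⁻¹𝟙 = [5.5368  6.1102  11.3319  4.4039  3.6497  11.7691  13.3373]
a=μᵀx=0.769479  b=𝟙ᵀx=5.435494  c=𝟙ᵀy=56.138933  D=ac−b²=13.653112
λ₁=(c·0.148−b)/D = (56.138933·0.148−5.435494)/13.653112 = 0.210433
λ₂=(a−b·0.148)/D = (0.769479−5.435494·0.148)/13.653112 = -0.002562
w* = 0.210433·x + -0.002562·y:
  w_0 = 0.210433·1.7937 + -0.002562·5.5368 = 0.3633  (Nike)
  w_1 = 0.210433·-0.1926 + -0.002562·6.1102 = -0.0562  (Disney)
  w_2 = 0.210433·0.7827 + -0.002562·11.3319 = 0.1357  (Raytheon)
  w_3 = 0.210433·0.3101 + -0.002562·4.4039 = 0.0540  (Walmart)
  w_4 = 0.210433·0.5774 + -0.002562·3.6497 = 0.1122  (Visa)
  w_5 = 0.210433·0.3616 + -0.002562·11.7691 = 0.0460  (Chevron)
  w_6 = 0.210433·1.8027 + -0.002562·13.3373 = 0.3452  (JPMorgan)
Σw_i=1.0000  μᵀw=0.1480
σ²=wᵀΣw=λ₁·μ_p+λ₂ = 0.210433·0.148 + -0.002562 = 0.028582 ≈ 0.0286


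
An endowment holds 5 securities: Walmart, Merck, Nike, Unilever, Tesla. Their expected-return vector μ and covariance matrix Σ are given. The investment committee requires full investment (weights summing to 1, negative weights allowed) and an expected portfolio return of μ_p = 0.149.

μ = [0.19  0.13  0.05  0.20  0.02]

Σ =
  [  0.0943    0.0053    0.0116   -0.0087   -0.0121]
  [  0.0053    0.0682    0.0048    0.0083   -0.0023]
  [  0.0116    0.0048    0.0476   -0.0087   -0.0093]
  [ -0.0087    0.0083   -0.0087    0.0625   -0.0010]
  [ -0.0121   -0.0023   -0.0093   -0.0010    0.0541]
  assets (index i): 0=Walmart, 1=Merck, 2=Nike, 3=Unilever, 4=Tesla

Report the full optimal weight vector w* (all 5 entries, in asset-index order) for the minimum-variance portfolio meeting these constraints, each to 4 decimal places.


0.2461  0.1328  0.1218  0.3828  0.1166

g=Σ⁻¹μ = [2.2727  1.2507  1.2551  3.5444  1.2125]
h=Σ⁻¹𝟙 = [12.1104  10.3147  25.9054  20.3454  26.4607]
a=μᵀg=1.390297  b=𝟙ᵀg=9.535444  c=𝟙ᵀh=95.136612  D=ac−b²=41.343401
λ₁=(c·0.149−b)/D = (95.136612·0.149−9.535444)/41.343401 = 0.112229
λ₂=(a−b·0.149)/D = (1.390297−9.535444·0.149)/41.343401 = -0.000737
w* = 0.112229·g + -0.000737·h:
  w_0 = 0.112229·2.2727 + -0.000737·12.1104 = 0.2461  (Walmart)
  w_1 = 0.112229·1.2507 + -0.000737·10.3147 = 0.1328  (Merck)
  w_2 = 0.112229·1.2551 + -0.000737·25.9054 = 0.1218  (Nike)
  w_3 = 0.112229·3.5444 + -0.000737·20.3454 = 0.3828  (Unilever)
  w_4 = 0.112229·1.2125 + -0.000737·26.4607 = 0.1166  (Tesla)
Σw_i=1.0000  μᵀw=0.1490
σ²=wᵀΣw=λ₁·μ_p+λ₂ = 0.112229·0.149 + -0.000737 = 0.015985 ≈ 0.0160


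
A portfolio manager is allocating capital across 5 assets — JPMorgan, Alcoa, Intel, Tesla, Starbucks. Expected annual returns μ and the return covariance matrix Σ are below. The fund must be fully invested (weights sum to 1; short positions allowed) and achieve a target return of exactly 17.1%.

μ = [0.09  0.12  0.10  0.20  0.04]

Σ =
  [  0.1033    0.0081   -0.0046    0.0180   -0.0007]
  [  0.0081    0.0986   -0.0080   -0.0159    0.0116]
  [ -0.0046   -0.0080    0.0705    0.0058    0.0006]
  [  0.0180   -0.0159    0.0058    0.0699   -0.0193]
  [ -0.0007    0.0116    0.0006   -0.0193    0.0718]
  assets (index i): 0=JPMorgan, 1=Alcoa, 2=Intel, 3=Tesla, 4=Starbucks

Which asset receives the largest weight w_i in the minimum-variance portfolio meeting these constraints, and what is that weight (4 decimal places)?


Tesla (0.6545)

p=Σ⁻¹μ = [0.2088  1.7193  1.3360  3.4158  1.1884]
q=Σ⁻¹𝟙 = [6.2040  11.8336  14.2299  18.9257  17.0446]
a=μᵀp=1.089409  b=𝟙ᵀp=7.868312  c=𝟙ᵀq=68.237836  D=ac−b²=12.428550
λ₁=(c·0.171−b)/D = (68.237836·0.171−7.868312)/12.428550 = 0.305776
λ₂=(a−b·0.171)/D = (1.089409−7.868312·0.171)/12.428550 = -0.020604
w* = 0.305776·p + -0.020604·q:
  w_0 = 0.305776·0.2088 + -0.020604·6.2040 = -0.0640  (JPMorgan)
  w_1 = 0.305776·1.7193 + -0.020604·11.8336 = 0.2819  (Alcoa)
  w_2 = 0.305776·1.3360 + -0.020604·14.2299 = 0.1153  (Intel)
  w_3 = 0.305776·3.4158 + -0.020604·18.9257 = 0.6545  (Tesla)
  w_4 = 0.305776·1.1884 + -0.020604·17.0446 = 0.0122  (Starbucks)
Σw_i=1.0000  μᵀw=0.1710
σ²=wᵀΣw=λ₁·μ_p+λ₂ = 0.305776·0.171 + -0.020604 = 0.031684 ≈ 0.0317


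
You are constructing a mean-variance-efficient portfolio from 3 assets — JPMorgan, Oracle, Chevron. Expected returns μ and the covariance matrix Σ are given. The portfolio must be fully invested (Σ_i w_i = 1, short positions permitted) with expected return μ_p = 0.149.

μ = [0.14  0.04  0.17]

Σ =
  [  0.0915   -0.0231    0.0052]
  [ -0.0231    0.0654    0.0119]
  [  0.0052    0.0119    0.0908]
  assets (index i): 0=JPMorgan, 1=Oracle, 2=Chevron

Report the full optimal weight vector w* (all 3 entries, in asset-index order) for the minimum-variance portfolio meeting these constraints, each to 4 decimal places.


x=Σ⁻¹μ = [1.6621  0.8967  1.6595]
y=Σ⁻¹𝟙 = [15.3798  19.3404  7.5977]
a=μᵀx=0.550689  b=𝟙ᵀx=4.218407  c=𝟙ᵀy=42.317950  D=ac−b²=5.509073
λ₁=(c·0.149−b)/D = (42.317950·0.149−4.218407)/5.509073 = 0.378824
λ₂=(a−b·0.149)/D = (0.550689−4.218407·0.149)/5.509073 = -0.014132
w* = 0.378824·x + -0.014132·y:
  w_0 = 0.378824·1.6621 + -0.014132·15.3798 = 0.4123  (JPMorgan)
  w_1 = 0.378824·0.8967 + -0.014132·19.3404 = 0.0664  (Oracle)
  w_2 = 0.378824·1.6595 + -0.014132·7.5977 = 0.5213  (Chevron)
Σw_i=1.0000  μᵀw=0.1490
σ²=wᵀΣw=λ₁·μ_p+λ₂ = 0.378824·0.149 + -0.014132 = 0.042313 ≈ 0.0423

0.4123  0.0664  0.5213


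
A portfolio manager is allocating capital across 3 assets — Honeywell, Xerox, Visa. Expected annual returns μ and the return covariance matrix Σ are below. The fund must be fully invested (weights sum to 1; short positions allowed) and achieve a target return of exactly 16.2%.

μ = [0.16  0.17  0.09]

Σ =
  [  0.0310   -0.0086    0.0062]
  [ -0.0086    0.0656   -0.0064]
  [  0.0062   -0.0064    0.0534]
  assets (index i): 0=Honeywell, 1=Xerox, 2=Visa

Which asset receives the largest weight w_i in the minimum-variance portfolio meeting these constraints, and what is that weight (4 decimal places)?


p=Σ⁻¹μ = [5.8463  3.4970  1.4257]
q=Σ⁻¹𝟙 = [34.7657  21.4860  17.2652]
a=μᵀp=1.658208  b=𝟙ᵀp=10.768997  c=𝟙ᵀq=73.516892  D=ac−b²=5.935047
λ₁=(c·0.162−b)/D = (73.516892·0.162−10.768997)/5.935047 = 0.192204
λ₂=(a−b·0.162)/D = (1.658208−10.768997·0.162)/5.935047 = -0.014552
w* = 0.192204·p + -0.014552·q:
  w_0 = 0.192204·5.8463 + -0.014552·34.7657 = 0.6178  (Honeywell)
  w_1 = 0.192204·3.4970 + -0.014552·21.4860 = 0.3595  (Xerox)
  w_2 = 0.192204·1.4257 + -0.014552·17.2652 = 0.0228  (Visa)
Σw_i=1.0000  μᵀw=0.1620
σ²=wᵀΣw=λ₁·μ_p+λ₂ = 0.192204·0.162 + -0.014552 = 0.016585 ≈ 0.0166

Honeywell (0.6178)


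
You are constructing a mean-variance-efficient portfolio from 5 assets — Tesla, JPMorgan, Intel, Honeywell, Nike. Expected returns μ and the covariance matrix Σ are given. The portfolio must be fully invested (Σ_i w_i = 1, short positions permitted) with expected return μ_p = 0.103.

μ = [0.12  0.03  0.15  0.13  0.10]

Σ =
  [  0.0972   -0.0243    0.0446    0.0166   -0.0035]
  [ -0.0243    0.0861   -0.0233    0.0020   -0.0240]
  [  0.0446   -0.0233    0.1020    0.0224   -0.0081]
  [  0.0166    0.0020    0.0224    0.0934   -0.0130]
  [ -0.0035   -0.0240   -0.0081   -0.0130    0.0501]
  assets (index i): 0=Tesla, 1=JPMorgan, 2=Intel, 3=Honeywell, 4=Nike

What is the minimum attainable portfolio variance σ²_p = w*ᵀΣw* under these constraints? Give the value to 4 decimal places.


0.0115

p=Σ⁻¹μ = [0.9456  1.9985  1.5099  1.3208  3.6063]
q=Σ⁻¹𝟙 = [11.5369  28.8692  12.1487  10.5957  39.3092]
a=μᵀp=0.932256  b=𝟙ᵀp=9.381163  c=𝟙ᵀq=102.459636  D=ac−b²=7.512445
λ₁=(c·0.103−b)/D = (102.459636·0.103−9.381163)/7.512445 = 0.156032
λ₂=(a−b·0.103)/D = (0.932256−9.381163·0.103)/7.512445 = -0.004526
w* = 0.156032·p + -0.004526·q:
  w_0 = 0.156032·0.9456 + -0.004526·11.5369 = 0.0953  (Tesla)
  w_1 = 0.156032·1.9985 + -0.004526·28.8692 = 0.1812  (JPMorgan)
  w_2 = 0.156032·1.5099 + -0.004526·12.1487 = 0.1806  (Intel)
  w_3 = 0.156032·1.3208 + -0.004526·10.5957 = 0.1581  (Honeywell)
  w_4 = 0.156032·3.6063 + -0.004526·39.3092 = 0.3848  (Nike)
Σw_i=1.0000  μᵀw=0.1030
σ²=wᵀΣw=λ₁·μ_p+λ₂ = 0.156032·0.103 + -0.004526 = 0.011545 ≈ 0.0115


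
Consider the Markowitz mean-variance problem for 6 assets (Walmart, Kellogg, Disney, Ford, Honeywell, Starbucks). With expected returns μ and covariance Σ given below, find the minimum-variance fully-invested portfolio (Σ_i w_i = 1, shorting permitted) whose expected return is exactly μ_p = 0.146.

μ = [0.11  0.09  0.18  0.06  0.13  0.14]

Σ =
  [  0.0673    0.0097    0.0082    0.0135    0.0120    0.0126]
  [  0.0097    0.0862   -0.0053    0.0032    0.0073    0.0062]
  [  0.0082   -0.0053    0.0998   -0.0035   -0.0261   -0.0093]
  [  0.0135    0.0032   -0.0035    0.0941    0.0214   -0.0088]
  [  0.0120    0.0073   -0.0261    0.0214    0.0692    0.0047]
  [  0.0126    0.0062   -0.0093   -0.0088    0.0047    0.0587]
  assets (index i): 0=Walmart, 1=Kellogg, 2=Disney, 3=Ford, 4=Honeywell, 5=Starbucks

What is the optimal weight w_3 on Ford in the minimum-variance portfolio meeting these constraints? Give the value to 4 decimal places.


u=Σ⁻¹μ = [0.1932  0.7816  2.7360  0.3517  2.5129  2.5460]
v=Σ⁻¹𝟙 = [3.8082  9.2855  16.0913  8.6244  14.9986  17.8790]
a=μᵀu=1.288293  b=𝟙ᵀu=9.121375  c=𝟙ᵀv=70.687029  D=ac−b²=7.866131
λ₁=(c·0.146−b)/D = (70.687029·0.146−9.121375)/7.866131 = 0.152417
λ₂=(a−b·0.146)/D = (1.288293−9.121375·0.146)/7.866131 = -0.005521
w* = 0.152417·u + -0.005521·v:
  w_0 = 0.152417·0.1932 + -0.005521·3.8082 = 0.0084  (Walmart)
  w_1 = 0.152417·0.7816 + -0.005521·9.2855 = 0.0679  (Kellogg)
  w_2 = 0.152417·2.7360 + -0.005521·16.0913 = 0.3282  (Disney)
  w_3 = 0.152417·0.3517 + -0.005521·8.6244 = 0.0060  (Ford)
  w_4 = 0.152417·2.5129 + -0.005521·14.9986 = 0.3002  (Honeywell)
  w_5 = 0.152417·2.5460 + -0.005521·17.8790 = 0.2893  (Starbucks)
Σw_i=1.0000  μᵀw=0.1460
σ²=wᵀΣw=λ₁·μ_p+λ₂ = 0.152417·0.146 + -0.005521 = 0.016732 ≈ 0.0167

0.0060


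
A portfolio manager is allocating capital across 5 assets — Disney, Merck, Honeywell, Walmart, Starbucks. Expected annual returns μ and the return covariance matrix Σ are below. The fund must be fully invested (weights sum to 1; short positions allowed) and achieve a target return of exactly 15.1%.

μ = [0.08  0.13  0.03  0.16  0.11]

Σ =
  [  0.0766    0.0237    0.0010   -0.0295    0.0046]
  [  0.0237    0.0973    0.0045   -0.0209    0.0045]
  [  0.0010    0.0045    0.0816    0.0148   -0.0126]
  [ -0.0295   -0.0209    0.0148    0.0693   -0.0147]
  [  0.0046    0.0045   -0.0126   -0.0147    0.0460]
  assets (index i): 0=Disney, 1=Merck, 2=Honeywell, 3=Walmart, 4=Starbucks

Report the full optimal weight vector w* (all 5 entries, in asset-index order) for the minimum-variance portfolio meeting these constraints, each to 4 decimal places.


0.1519  0.2156  -0.1833  0.5316  0.2841

g=Σ⁻¹μ = [2.0267  1.6281  -0.0142  4.3930  3.4293]
h=Σ⁻¹𝟙 = [19.5176  10.0368  10.8497  30.1086  31.3991]
a=μᵀg=1.453475  b=𝟙ᵀg=11.462966  c=𝟙ᵀh=101.911838  D=ac−b²=16.726754
λ₁=(c·0.151−b)/D = (101.911838·0.151−11.462966)/16.726754 = 0.234697
λ₂=(a−b·0.151)/D = (1.453475−11.462966·0.151)/16.726754 = -0.016586
w* = 0.234697·g + -0.016586·h:
  w_0 = 0.234697·2.0267 + -0.016586·19.5176 = 0.1519  (Disney)
  w_1 = 0.234697·1.6281 + -0.016586·10.0368 = 0.2156  (Merck)
  w_2 = 0.234697·-0.0142 + -0.016586·10.8497 = -0.1833  (Honeywell)
  w_3 = 0.234697·4.3930 + -0.016586·30.1086 = 0.5316  (Walmart)
  w_4 = 0.234697·3.4293 + -0.016586·31.3991 = 0.2841  (Starbucks)
Σw_i=1.0000  μᵀw=0.1510
σ²=wᵀΣw=λ₁·μ_p+λ₂ = 0.234697·0.151 + -0.016586 = 0.018853 ≈ 0.0189


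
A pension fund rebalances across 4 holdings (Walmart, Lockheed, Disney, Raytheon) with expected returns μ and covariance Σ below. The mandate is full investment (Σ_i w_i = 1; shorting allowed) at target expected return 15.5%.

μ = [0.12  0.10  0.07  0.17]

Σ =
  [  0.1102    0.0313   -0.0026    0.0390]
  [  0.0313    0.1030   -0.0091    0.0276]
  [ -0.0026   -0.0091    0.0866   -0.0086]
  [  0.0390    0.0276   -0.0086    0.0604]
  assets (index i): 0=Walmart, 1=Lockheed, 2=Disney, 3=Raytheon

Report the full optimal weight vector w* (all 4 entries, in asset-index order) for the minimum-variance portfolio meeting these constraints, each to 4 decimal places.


-0.0427  -0.0076  0.1767  0.8736

u=Σ⁻¹μ = [0.0329  0.3061  1.1208  2.8130]
v=Σ⁻¹𝟙 = [2.6793  6.3906  13.6750  13.8532]
a=μᵀu=0.591233  b=𝟙ᵀu=4.272869  c=𝟙ᵀv=36.598112  D=ac−b²=3.380592
λ₁=(c·0.155−b)/D = (36.598112·0.155−4.272869)/3.380592 = 0.414081
λ₂=(a−b·0.155)/D = (0.591233−4.272869·0.155)/3.380592 = -0.021021
w* = 0.414081·u + -0.021021·v:
  w_0 = 0.414081·0.0329 + -0.021021·2.6793 = -0.0427  (Walmart)
  w_1 = 0.414081·0.3061 + -0.021021·6.3906 = -0.0076  (Lockheed)
  w_2 = 0.414081·1.1208 + -0.021021·13.6750 = 0.1767  (Disney)
  w_3 = 0.414081·2.8130 + -0.021021·13.8532 = 0.8736  (Raytheon)
Σw_i=1.0000  μᵀw=0.1550
σ²=wᵀΣw=λ₁·μ_p+λ₂ = 0.414081·0.155 + -0.021021 = 0.043162 ≈ 0.0432


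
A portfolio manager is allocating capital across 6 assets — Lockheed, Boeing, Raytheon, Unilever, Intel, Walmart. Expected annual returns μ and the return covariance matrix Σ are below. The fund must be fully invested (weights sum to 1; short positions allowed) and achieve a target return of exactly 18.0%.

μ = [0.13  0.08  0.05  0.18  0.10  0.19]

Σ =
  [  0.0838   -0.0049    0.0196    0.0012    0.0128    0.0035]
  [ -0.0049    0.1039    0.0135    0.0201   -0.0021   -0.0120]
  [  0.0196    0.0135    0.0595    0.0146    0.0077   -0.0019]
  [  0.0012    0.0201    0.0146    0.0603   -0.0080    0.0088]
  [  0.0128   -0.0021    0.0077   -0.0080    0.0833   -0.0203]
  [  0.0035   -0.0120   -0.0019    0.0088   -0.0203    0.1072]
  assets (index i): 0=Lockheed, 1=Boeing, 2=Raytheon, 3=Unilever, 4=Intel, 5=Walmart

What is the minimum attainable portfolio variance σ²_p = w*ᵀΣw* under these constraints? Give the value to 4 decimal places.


p=Σ⁻¹μ = [1.3354  0.6135  -0.6150  2.8660  1.8042  1.8929]
q=Σ⁻¹𝟙 = [7.6936  8.3109  7.9936  11.8916  14.3321  11.8870]
a=μᵀp=1.247884  b=𝟙ᵀp=7.896948  c=𝟙ᵀq=62.108807  D=ac−b²=15.142777
λ₁=(c·0.180−b)/D = (62.108807·0.180−7.896948)/15.142777 = 0.216779
λ₂=(a−b·0.180)/D = (1.247884−7.896948·0.180)/15.142777 = -0.011462
w* = 0.216779·p + -0.011462·q:
  w_0 = 0.216779·1.3354 + -0.011462·7.6936 = 0.2013  (Lockheed)
  w_1 = 0.216779·0.6135 + -0.011462·8.3109 = 0.0377  (Boeing)
  w_2 = 0.216779·-0.6150 + -0.011462·7.9936 = -0.2250  (Raytheon)
  w_3 = 0.216779·2.8660 + -0.011462·11.8916 = 0.4850  (Unilever)
  w_4 = 0.216779·1.8042 + -0.011462·14.3321 = 0.2268  (Intel)
  w_5 = 0.216779·1.8929 + -0.011462·11.8870 = 0.2741  (Walmart)
Σw_i=1.0000  μᵀw=0.1800
σ²=wᵀΣw=λ₁·μ_p+λ₂ = 0.216779·0.180 + -0.011462 = 0.027558 ≈ 0.0276

0.0276
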